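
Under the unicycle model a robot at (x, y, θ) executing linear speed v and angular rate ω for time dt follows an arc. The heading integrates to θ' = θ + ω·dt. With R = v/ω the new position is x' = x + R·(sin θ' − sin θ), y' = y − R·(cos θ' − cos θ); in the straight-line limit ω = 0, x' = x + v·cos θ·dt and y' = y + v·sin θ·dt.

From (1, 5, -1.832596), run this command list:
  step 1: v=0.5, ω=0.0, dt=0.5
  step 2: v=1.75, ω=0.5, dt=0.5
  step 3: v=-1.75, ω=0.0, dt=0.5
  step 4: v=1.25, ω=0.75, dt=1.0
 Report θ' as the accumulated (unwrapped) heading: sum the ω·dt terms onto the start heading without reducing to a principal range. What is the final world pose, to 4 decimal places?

(1.2604, 3.6276, -0.8326)

step 1: θ'=-1.8326 (straight) → pose (0.9353, 4.7585, -1.8326)
step 2: θ'=-1.5826 (R=3.5000) → pose (0.8163, 3.8939, -1.5826)
step 3: θ'=-1.5826 (straight) → pose (0.8266, 4.7689, -1.5826)
step 4: θ'=-0.8326 (R=1.6667) → pose (1.2604, 3.6276, -0.8326)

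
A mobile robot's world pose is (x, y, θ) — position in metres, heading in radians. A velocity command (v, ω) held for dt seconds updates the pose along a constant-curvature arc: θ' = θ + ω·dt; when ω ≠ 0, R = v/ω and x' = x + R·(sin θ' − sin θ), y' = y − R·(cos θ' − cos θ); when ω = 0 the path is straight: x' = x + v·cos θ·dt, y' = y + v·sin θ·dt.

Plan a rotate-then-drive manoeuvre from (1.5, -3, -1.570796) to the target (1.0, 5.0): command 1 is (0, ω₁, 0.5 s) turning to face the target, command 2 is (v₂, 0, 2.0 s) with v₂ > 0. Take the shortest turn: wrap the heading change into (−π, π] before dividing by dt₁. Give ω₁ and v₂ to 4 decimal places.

heading to target = atan2(5−-3, 1−1.5) = 1.6332
Δθ = wrap(1.6332 − -1.5708) = -3.0792; ω₁ = Δθ/dt₁ = -6.1583
distance = √((1−1.5)² + (5−-3)²) = 8.0156; v₂ = distance/dt₂ = 4.0078

ω₁ = -6.1583, v₂ = 4.0078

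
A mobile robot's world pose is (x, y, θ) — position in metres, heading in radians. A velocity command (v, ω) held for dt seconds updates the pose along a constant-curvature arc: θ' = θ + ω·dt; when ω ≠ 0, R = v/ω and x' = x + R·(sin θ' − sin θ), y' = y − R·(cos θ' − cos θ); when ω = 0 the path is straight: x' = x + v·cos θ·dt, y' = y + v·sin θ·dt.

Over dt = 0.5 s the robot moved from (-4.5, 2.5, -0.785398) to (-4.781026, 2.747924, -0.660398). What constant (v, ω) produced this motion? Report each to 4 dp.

v = -0.7500, ω = 0.2500

Δθ = -0.660398 − -0.785398 = 0.125000
ω = Δθ/dt = 0.125000/0.5 = 0.2500
R = Δx/(sin θ' − sin θ) = -3.0000
v = R·ω = -3.0000·0.2500 = -0.7500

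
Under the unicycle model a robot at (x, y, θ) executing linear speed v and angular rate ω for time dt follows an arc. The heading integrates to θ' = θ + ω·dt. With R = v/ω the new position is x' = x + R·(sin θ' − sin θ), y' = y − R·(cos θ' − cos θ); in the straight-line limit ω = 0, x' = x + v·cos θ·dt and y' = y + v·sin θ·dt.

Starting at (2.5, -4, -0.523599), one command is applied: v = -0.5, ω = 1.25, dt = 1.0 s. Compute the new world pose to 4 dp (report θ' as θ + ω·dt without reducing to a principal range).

(2.0343, -4.0474, 0.7264)

θ' = -0.5236 + 1.25·1.0 = 0.7264
R = v/ω = -0.5/1.25 = -0.4000
x' = 2.5 + -0.4000·(sin 0.7264 − sin -0.5236) = 2.0343
y' = -4 − -0.4000·(cos 0.7264 − cos -0.5236) = -4.0474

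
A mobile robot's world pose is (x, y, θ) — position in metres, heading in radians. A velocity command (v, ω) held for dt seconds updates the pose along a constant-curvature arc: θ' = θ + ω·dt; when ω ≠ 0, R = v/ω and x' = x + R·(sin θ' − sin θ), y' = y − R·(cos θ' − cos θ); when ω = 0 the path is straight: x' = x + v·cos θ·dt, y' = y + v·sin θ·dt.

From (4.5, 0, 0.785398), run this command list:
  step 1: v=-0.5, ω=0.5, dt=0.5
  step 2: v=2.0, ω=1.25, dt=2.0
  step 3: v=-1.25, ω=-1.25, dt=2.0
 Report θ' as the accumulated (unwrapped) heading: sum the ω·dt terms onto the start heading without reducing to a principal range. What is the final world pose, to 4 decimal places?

(3.6008, 0.6633, 1.0354)

step 1: θ'=1.0354 (R=-1.0000) → pose (4.3470, -0.1969, 1.0354)
step 2: θ'=3.5354 (R=1.6000) → pose (2.3570, 2.0969, 3.5354)
step 3: θ'=1.0354 (R=1.0000) → pose (3.6008, 0.6633, 1.0354)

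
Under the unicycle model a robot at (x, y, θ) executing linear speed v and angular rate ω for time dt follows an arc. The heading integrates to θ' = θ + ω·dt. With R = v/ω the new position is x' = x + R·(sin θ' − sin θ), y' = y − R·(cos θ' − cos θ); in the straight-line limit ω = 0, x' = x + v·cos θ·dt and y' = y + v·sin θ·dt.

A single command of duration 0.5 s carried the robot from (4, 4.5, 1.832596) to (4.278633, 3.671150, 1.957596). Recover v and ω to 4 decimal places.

v = -1.7500, ω = 0.2500

Δθ = 1.957596 − 1.832596 = 0.125000
ω = Δθ/dt = 0.125000/0.5 = 0.2500
R = −Δy/(cos θ' − cos θ) = -7.0000
v = R·ω = -7.0000·0.2500 = -1.7500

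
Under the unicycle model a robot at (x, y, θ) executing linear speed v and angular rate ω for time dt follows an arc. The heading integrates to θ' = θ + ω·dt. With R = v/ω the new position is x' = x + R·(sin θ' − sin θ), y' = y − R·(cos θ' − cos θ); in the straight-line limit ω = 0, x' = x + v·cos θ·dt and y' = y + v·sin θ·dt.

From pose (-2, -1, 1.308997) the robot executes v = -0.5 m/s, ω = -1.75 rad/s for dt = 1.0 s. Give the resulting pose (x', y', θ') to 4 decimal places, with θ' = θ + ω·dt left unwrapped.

θ' = 1.3090 + -1.75·1.0 = -0.4410
R = v/ω = -0.5/-1.75 = 0.2857
x' = -2 + 0.2857·(sin -0.4410 − sin 1.3090) = -2.3979
y' = -1 − 0.2857·(cos -0.4410 − cos 1.3090) = -1.1844

(-2.3979, -1.1844, -0.4410)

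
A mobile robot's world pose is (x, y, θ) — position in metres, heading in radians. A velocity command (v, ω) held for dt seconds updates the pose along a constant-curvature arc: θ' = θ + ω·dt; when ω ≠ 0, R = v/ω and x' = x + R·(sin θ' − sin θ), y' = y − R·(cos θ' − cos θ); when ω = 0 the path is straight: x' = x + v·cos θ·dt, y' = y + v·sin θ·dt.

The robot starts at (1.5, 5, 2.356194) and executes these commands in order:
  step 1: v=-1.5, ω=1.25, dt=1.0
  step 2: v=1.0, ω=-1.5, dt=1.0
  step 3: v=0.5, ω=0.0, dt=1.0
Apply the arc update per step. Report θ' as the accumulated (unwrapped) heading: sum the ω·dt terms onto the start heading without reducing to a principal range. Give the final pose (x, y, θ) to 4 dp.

(1.7590, 5.4616, 2.1062)

step 1: θ'=3.6062 (R=-1.2000) → pose (2.8862, 4.7757, 3.6062)
step 2: θ'=2.1062 (R=-0.6667) → pose (2.0141, 5.0316, 2.1062)
step 3: θ'=2.1062 (straight) → pose (1.7590, 5.4616, 2.1062)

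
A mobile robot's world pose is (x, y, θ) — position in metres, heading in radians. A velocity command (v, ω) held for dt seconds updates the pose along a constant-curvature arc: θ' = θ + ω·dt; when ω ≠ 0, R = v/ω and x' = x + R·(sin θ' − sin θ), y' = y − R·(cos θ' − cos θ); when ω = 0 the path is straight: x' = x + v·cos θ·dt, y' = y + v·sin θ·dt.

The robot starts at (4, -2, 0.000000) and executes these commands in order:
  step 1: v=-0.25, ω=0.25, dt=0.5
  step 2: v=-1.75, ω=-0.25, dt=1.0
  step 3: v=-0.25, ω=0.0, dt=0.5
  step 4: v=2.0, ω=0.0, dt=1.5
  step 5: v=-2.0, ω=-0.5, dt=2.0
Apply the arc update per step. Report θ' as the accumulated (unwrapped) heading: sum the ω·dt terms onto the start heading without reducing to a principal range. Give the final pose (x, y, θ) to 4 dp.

step 1: θ'=0.1250 (R=-1.0000) → pose (3.8753, -2.0078, 0.1250)
step 2: θ'=-0.1250 (R=7.0000) → pose (2.1299, -2.0078, -0.1250)
step 3: θ'=-0.1250 (straight) → pose (2.0059, -1.9922, -0.1250)
step 4: θ'=-0.1250 (straight) → pose (4.9824, -2.3662, -0.1250)
step 5: θ'=-1.1250 (R=4.0000) → pose (1.8721, -0.1222, -1.1250)

(1.8721, -0.1222, -1.1250)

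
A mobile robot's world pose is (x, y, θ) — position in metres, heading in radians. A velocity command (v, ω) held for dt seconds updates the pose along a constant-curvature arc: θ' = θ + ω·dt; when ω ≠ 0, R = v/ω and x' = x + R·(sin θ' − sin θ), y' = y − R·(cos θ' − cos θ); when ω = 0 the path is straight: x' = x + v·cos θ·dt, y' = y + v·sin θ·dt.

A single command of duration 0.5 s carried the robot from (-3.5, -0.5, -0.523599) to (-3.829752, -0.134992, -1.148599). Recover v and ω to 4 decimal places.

Δθ = -1.148599 − -0.523599 = -0.625000
ω = Δθ/dt = -0.625000/0.5 = -1.2500
R = −Δy/(cos θ' − cos θ) = 0.8000
v = R·ω = 0.8000·-1.2500 = -1.0000

v = -1.0000, ω = -1.2500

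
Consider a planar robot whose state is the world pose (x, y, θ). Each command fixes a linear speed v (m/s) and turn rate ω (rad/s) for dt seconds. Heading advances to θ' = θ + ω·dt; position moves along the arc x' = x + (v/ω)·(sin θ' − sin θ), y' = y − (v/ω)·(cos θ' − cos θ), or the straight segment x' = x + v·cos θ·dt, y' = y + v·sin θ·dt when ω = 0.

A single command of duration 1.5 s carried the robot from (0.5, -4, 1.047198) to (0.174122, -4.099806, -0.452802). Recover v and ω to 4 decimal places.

Δθ = -0.452802 − 1.047198 = -1.500000
ω = Δθ/dt = -1.500000/1.5 = -1.0000
R = Δx/(sin θ' − sin θ) = 0.2500
v = R·ω = 0.2500·-1.0000 = -0.2500

v = -0.2500, ω = -1.0000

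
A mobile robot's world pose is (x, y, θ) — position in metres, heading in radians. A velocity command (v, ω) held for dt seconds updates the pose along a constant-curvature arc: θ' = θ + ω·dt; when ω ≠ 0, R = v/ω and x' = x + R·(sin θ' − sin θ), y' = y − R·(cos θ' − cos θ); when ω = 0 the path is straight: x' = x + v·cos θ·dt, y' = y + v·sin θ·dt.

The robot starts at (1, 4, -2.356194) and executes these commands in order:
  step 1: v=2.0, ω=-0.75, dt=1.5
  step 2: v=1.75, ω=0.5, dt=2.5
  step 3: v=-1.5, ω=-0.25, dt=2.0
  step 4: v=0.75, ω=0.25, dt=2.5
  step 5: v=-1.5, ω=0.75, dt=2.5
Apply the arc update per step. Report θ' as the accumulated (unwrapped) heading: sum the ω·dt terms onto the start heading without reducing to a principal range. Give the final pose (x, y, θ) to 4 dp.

(-6.0044, 5.7862, -0.2312)

step 1: θ'=-3.4812 (R=-2.6667) → pose (-1.7739, 3.3713, -3.4812)
step 2: θ'=-2.2312 (R=3.5000) → pose (-5.7039, 2.2182, -2.2312)
step 3: θ'=-2.7312 (R=6.0000) → pose (-3.3593, 4.0393, -2.7312)
step 4: θ'=-2.1062 (R=3.0000) → pose (-4.7426, 2.8190, -2.1062)
step 5: θ'=-0.2312 (R=-2.0000) → pose (-6.0044, 5.7862, -0.2312)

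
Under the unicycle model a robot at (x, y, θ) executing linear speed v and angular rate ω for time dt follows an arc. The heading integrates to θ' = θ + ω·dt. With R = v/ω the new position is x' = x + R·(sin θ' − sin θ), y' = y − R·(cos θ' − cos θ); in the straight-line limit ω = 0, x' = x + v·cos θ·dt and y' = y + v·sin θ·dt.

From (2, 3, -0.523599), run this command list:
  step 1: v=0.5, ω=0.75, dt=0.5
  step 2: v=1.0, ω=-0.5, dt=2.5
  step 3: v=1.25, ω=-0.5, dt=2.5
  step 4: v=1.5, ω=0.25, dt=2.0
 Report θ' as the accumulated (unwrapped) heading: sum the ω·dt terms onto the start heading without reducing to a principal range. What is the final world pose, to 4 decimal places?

(0.4427, -3.3563, -2.1486)

step 1: θ'=-0.1486 (R=0.6667) → pose (2.2346, 2.9180, -0.1486)
step 2: θ'=-1.3986 (R=-2.0000) → pose (3.9089, 1.2828, -1.3986)
step 3: θ'=-2.6486 (R=-2.5000) → pose (2.6291, -1.3479, -2.6486)
step 4: θ'=-2.1486 (R=6.0000) → pose (0.4427, -3.3563, -2.1486)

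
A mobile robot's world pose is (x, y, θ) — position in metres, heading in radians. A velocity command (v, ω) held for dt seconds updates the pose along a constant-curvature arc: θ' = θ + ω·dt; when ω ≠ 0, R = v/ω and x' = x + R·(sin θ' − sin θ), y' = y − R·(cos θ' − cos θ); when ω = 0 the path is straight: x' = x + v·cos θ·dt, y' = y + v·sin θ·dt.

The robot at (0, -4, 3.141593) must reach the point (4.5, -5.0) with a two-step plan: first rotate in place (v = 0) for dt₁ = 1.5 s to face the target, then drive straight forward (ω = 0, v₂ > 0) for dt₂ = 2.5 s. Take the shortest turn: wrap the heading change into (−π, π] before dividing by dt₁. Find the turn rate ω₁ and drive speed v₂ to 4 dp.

ω₁ = 1.9486, v₂ = 1.8439

heading to target = atan2(-5−-4, 4.5−0) = -0.2187
Δθ = wrap(-0.2187 − 3.1416) = 2.9229; ω₁ = Δθ/dt₁ = 1.9486
distance = √((4.5−0)² + (-5−-4)²) = 4.6098; v₂ = distance/dt₂ = 1.8439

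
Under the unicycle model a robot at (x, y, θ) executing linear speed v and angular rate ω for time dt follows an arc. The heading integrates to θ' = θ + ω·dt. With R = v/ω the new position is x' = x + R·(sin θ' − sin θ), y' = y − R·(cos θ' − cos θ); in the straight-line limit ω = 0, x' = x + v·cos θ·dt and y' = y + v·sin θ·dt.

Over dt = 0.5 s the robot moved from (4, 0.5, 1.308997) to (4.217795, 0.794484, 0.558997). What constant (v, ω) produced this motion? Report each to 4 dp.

v = 0.7500, ω = -1.5000

Δθ = 0.558997 − 1.308997 = -0.750000
ω = Δθ/dt = -0.750000/0.5 = -1.5000
R = −Δy/(cos θ' − cos θ) = -0.5000
v = R·ω = -0.5000·-1.5000 = 0.7500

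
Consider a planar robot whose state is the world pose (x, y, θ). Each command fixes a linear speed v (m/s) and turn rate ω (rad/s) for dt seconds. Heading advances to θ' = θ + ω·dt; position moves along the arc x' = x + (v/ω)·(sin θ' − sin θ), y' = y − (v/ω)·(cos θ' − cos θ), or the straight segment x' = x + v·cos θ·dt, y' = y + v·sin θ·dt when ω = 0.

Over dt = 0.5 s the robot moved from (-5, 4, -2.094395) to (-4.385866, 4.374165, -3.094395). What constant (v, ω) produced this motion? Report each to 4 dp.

v = -1.5000, ω = -2.0000

Δθ = -3.094395 − -2.094395 = -1.000000
ω = Δθ/dt = -1.000000/0.5 = -2.0000
R = Δx/(sin θ' − sin θ) = 0.7500
v = R·ω = 0.7500·-2.0000 = -1.5000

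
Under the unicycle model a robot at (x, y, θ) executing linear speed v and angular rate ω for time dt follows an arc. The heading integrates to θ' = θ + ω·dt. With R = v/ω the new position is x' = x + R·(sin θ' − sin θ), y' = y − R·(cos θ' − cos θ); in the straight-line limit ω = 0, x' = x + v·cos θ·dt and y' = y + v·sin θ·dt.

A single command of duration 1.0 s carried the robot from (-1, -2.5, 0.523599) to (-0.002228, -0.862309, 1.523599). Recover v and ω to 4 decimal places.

v = 2.0000, ω = 1.0000

Δθ = 1.523599 − 0.523599 = 1.000000
ω = Δθ/dt = 1.000000/1.0 = 1.0000
R = −Δy/(cos θ' − cos θ) = 2.0000
v = R·ω = 2.0000·1.0000 = 2.0000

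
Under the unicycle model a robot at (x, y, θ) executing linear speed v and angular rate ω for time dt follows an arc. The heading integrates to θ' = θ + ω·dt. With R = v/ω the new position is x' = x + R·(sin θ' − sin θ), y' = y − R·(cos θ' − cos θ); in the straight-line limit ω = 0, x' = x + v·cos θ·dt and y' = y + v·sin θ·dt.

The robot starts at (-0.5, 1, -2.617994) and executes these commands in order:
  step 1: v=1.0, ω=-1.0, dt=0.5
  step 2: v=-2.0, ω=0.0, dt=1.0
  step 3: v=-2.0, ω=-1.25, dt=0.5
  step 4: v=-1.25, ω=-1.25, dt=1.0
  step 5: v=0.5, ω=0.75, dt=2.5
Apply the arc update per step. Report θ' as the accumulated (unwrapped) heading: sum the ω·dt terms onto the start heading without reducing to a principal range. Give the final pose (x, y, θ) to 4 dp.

(1.7048, 0.3828, -3.1180)

step 1: θ'=-3.1180 (R=-1.0000) → pose (-0.9764, 0.8663, -3.1180)
step 2: θ'=-3.1180 (straight) → pose (1.0230, 0.9135, -3.1180)
step 3: θ'=-3.7430 (R=1.6000) → pose (1.9661, 0.6332, -3.7430)
step 4: θ'=-4.9930 (R=1.0000) → pose (2.3612, -0.4683, -4.9930)
step 5: θ'=-3.1180 (R=0.6667) → pose (1.7048, 0.3828, -3.1180)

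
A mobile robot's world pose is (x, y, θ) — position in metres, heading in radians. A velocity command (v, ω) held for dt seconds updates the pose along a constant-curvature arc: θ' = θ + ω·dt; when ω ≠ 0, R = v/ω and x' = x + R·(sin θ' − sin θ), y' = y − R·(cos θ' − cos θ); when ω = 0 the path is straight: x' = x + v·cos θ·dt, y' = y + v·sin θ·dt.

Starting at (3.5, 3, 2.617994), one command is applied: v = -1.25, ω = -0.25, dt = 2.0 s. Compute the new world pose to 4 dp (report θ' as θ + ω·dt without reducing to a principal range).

θ' = 2.6180 + -0.25·2.0 = 2.1180
R = v/ω = -1.25/-0.25 = 5.0000
x' = 3.5 + 5.0000·(sin 2.1180 − sin 2.6180) = 5.2699
y' = 3 − 5.0000·(cos 2.1180 − cos 2.6180) = 1.2714

(5.2699, 1.2714, 2.1180)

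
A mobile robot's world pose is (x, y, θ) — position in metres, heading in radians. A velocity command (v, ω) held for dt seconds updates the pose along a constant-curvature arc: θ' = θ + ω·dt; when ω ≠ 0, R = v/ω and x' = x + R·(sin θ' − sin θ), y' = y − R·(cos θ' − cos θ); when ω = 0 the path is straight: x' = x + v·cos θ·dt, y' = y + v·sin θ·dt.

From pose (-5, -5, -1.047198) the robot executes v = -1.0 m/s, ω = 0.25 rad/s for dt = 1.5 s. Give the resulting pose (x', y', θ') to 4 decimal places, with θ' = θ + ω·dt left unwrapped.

θ' = -1.0472 + 0.25·1.5 = -0.6722
R = v/ω = -1.0/0.25 = -4.0000
x' = -5 + -4.0000·(sin -0.6722 − sin -1.0472) = -5.9733
y' = -5 − -4.0000·(cos -0.6722 − cos -1.0472) = -3.8702

(-5.9733, -3.8702, -0.6722)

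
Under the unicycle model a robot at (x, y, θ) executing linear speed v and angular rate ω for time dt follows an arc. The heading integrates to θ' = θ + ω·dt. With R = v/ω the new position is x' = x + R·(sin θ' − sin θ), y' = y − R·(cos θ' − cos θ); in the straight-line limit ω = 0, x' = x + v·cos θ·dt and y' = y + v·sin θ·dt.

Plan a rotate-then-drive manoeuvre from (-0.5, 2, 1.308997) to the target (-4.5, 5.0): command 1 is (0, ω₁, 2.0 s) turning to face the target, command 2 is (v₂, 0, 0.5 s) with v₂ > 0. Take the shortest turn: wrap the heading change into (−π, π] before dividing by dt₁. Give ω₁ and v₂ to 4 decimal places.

heading to target = atan2(5−2, -4.5−-0.5) = 2.4981
Δθ = wrap(2.4981 − 1.3090) = 1.1891; ω₁ = Δθ/dt₁ = 0.5945
distance = √((-4.5−-0.5)² + (5−2)²) = 5.0000; v₂ = distance/dt₂ = 10.0000

ω₁ = 0.5945, v₂ = 10.0000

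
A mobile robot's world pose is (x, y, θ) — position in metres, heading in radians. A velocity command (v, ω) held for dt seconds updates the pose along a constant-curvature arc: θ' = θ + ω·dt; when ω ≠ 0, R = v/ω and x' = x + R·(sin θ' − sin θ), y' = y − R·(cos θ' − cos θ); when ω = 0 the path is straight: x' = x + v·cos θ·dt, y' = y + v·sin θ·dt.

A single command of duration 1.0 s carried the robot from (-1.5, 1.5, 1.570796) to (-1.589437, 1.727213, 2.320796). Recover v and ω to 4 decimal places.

Δθ = 2.320796 − 1.570796 = 0.750000
ω = Δθ/dt = 0.750000/1.0 = 0.7500
R = −Δy/(cos θ' − cos θ) = 0.3333
v = R·ω = 0.3333·0.7500 = 0.2500

v = 0.2500, ω = 0.7500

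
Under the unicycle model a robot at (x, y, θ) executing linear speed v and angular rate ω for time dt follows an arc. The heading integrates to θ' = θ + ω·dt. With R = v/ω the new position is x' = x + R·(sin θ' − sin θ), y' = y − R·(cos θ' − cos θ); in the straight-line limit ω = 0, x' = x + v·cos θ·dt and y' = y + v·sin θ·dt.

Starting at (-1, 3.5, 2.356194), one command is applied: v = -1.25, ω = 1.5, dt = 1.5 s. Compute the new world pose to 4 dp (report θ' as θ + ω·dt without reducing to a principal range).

θ' = 2.3562 + 1.5·1.5 = 4.6062
R = v/ω = -1.25/1.5 = -0.8333
x' = -1 + -0.8333·(sin 4.6062 − sin 2.3562) = 0.4179
y' = 3.5 − -0.8333·(cos 4.6062 − cos 2.3562) = 4.0009

(0.4179, 4.0009, 4.6062)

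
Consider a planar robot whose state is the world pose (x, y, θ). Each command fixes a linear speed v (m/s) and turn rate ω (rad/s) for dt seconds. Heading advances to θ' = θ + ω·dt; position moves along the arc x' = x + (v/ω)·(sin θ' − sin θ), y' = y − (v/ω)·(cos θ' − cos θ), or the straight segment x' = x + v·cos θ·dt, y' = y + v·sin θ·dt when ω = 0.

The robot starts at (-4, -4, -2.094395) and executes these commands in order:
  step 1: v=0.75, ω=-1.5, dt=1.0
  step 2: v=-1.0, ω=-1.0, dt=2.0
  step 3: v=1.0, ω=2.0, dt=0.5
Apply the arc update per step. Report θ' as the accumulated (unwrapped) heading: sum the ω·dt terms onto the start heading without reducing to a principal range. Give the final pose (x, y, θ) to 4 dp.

(-4.2749, -5.4260, -4.5944)

step 1: θ'=-3.5944 (R=-0.5000) → pose (-4.6518, -4.1996, -3.5944)
step 2: θ'=-5.5944 (R=1.0000) → pose (-4.4536, -5.8709, -5.5944)
step 3: θ'=-4.5944 (R=0.5000) → pose (-4.2749, -5.4260, -4.5944)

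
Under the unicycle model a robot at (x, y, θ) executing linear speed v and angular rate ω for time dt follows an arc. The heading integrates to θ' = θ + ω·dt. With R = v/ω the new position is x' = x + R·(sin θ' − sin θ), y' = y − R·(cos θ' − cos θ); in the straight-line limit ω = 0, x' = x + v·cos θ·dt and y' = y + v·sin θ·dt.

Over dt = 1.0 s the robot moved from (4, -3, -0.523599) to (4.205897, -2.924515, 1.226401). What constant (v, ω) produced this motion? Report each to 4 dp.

Δθ = 1.226401 − -0.523599 = 1.750000
ω = Δθ/dt = 1.750000/1.0 = 1.7500
R = Δx/(sin θ' − sin θ) = 0.1429
v = R·ω = 0.1429·1.7500 = 0.2500

v = 0.2500, ω = 1.7500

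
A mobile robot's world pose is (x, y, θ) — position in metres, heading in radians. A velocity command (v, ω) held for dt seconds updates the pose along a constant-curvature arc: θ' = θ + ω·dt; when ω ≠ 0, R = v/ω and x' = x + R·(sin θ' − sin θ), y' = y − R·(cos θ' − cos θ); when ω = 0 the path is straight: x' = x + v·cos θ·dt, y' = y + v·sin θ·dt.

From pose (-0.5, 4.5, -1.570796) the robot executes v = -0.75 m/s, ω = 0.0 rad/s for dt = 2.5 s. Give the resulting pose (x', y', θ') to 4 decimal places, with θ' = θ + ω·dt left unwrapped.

θ' = -1.5708 + 0.0·2.5 = -1.5708
ω = 0 → straight: x' = -0.5 + -0.75·cos(-1.5708)·2.5 = -0.5000
y' = 4.5 + -0.75·sin(-1.5708)·2.5 = 6.3750

(-0.5000, 6.3750, -1.5708)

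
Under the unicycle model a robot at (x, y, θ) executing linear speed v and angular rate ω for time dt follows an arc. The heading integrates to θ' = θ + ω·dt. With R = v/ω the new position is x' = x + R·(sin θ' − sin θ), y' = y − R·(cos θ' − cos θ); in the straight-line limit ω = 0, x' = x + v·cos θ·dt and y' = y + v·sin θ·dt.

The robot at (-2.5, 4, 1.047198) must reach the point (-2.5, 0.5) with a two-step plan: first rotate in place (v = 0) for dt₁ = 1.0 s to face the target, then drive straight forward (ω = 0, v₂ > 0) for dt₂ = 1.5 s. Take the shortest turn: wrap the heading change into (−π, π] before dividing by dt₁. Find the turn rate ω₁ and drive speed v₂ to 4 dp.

ω₁ = -2.6180, v₂ = 2.3333

heading to target = atan2(0.5−4, -2.5−-2.5) = -1.5708
Δθ = wrap(-1.5708 − 1.0472) = -2.6180; ω₁ = Δθ/dt₁ = -2.6180
distance = √((-2.5−-2.5)² + (0.5−4)²) = 3.5000; v₂ = distance/dt₂ = 2.3333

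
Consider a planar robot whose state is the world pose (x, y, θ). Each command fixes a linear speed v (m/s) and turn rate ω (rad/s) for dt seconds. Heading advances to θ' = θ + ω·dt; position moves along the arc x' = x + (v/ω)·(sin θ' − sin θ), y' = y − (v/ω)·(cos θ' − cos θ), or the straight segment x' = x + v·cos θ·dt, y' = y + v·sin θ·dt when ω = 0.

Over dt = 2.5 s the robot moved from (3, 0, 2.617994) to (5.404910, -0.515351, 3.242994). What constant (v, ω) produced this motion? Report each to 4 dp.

v = -1.0000, ω = 0.2500

Δθ = 3.242994 − 2.617994 = 0.625000
ω = Δθ/dt = 0.625000/2.5 = 0.2500
R = Δx/(sin θ' − sin θ) = -4.0000
v = R·ω = -4.0000·0.2500 = -1.0000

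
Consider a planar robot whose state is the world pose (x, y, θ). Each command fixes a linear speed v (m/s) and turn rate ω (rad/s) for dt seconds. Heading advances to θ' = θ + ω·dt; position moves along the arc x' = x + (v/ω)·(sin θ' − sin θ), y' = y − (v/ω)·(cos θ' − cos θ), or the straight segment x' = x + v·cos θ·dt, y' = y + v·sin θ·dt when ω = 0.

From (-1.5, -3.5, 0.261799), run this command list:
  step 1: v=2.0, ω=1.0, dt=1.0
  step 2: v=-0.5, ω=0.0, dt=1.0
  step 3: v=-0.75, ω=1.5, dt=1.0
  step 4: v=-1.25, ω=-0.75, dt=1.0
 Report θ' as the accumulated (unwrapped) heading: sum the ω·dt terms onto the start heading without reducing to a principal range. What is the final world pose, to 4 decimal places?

step 1: θ'=1.2618 (R=2.0000) → pose (-0.1124, -2.1764, 1.2618)
step 2: θ'=1.2618 (straight) → pose (-0.2644, -2.6527, 1.2618)
step 3: θ'=2.7618 (R=-0.5000) → pose (0.0265, -3.2691, 2.7618)
step 4: θ'=2.0118 (R=1.6667) → pose (0.9159, -4.1056, 2.0118)

(0.9159, -4.1056, 2.0118)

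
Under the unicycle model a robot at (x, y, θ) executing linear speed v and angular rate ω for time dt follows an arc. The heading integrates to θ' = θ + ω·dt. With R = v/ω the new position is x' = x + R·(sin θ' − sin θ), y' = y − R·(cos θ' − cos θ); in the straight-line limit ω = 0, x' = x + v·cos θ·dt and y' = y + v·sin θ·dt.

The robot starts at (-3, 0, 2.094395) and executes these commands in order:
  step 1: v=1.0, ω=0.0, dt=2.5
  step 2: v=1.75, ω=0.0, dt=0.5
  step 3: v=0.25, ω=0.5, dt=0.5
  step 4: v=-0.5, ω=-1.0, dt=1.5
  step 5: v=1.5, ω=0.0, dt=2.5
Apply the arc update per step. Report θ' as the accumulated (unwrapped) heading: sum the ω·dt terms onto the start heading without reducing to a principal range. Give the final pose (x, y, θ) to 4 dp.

step 1: θ'=2.0944 (straight) → pose (-4.2500, 2.1651, 2.0944)
step 2: θ'=2.0944 (straight) → pose (-4.6875, 2.9228, 2.0944)
step 3: θ'=2.3444 (R=0.5000) → pose (-4.7628, 3.0222, 2.3444)
step 4: θ'=0.8444 (R=0.5000) → pose (-4.7467, 2.3407, 0.8444)
step 5: θ'=0.8444 (straight) → pose (-2.2560, 5.1441, 0.8444)

(-2.2560, 5.1441, 0.8444)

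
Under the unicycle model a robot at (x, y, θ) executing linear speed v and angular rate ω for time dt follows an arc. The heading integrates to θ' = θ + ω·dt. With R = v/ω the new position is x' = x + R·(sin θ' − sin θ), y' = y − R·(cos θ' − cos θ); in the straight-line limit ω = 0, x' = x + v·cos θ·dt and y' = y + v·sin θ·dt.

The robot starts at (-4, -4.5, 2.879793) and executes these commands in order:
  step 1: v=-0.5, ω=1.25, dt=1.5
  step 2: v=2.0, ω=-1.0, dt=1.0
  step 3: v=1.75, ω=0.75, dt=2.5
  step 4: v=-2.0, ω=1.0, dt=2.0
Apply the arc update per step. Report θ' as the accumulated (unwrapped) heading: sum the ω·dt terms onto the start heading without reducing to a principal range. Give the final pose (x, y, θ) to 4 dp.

(-7.5854, -10.7215, 7.6298)

step 1: θ'=4.7548 (R=-0.4000) → pose (-3.4968, -4.0967, 4.7548)
step 2: θ'=3.7548 (R=-2.0000) → pose (-4.3441, -5.8171, 3.7548)
step 3: θ'=5.6298 (R=2.3333) → pose (-4.4196, -9.5780, 5.6298)
step 4: θ'=7.6298 (R=-2.0000) → pose (-7.5854, -10.7215, 7.6298)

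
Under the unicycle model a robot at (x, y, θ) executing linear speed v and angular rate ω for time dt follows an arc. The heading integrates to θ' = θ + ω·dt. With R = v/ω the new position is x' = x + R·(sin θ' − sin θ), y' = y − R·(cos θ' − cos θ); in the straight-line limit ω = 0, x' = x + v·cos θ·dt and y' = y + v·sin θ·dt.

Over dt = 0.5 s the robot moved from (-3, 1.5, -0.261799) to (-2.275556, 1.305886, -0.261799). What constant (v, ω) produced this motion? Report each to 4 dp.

Δθ = -0.261799 − -0.261799 = 0.000000
ω = Δθ/dt = 0.000000/0.5 = 0.0000
ω = 0 → v = (Δx·cos θ + Δy·sin θ)/dt = 1.5000

v = 1.5000, ω = 0.0000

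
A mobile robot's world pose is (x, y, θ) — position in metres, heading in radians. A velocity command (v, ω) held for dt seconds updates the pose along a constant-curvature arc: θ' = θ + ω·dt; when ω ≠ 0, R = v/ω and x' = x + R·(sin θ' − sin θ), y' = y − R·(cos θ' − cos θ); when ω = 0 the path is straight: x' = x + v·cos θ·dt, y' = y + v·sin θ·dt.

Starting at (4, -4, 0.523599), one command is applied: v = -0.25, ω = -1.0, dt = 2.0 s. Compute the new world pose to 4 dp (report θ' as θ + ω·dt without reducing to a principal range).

(3.6261, -3.8071, -1.4764)

θ' = 0.5236 + -1.0·2.0 = -1.4764
R = v/ω = -0.25/-1.0 = 0.2500
x' = 4 + 0.2500·(sin -1.4764 − sin 0.5236) = 3.6261
y' = -4 − 0.2500·(cos -1.4764 − cos 0.5236) = -3.8071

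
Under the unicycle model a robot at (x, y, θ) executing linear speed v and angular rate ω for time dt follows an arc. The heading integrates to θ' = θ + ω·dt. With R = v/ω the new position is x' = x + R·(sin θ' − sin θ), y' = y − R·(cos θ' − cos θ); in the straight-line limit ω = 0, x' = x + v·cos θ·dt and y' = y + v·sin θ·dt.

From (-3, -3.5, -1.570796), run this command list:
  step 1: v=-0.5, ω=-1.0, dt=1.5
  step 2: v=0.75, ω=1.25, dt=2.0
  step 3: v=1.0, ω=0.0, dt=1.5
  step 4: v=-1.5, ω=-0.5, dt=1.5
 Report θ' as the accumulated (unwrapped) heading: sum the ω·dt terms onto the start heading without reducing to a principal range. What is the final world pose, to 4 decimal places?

step 1: θ'=-3.0708 (R=0.5000) → pose (-2.5354, -3.0013, -3.0708)
step 2: θ'=-0.5708 (R=0.6000) → pose (-2.8171, -4.1046, -0.5708)
step 3: θ'=-0.5708 (straight) → pose (-1.5549, -4.9151, -0.5708)
step 4: θ'=-1.3208 (R=3.0000) → pose (-2.8407, -3.1329, -1.3208)

(-2.8407, -3.1329, -1.3208)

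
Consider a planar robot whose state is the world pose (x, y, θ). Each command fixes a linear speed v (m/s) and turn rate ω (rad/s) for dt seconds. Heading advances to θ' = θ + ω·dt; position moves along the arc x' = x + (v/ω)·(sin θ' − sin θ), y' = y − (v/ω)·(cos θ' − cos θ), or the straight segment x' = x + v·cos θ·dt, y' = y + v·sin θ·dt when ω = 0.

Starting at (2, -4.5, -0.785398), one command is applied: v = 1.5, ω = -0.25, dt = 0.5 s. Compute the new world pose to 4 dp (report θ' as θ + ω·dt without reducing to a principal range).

θ' = -0.7854 + -0.25·0.5 = -0.9104
R = v/ω = 1.5/-0.25 = -6.0000
x' = 2 + -6.0000·(sin -0.9104 − sin -0.7854) = 2.4958
y' = -4.5 − -6.0000·(cos -0.9104 − cos -0.7854) = -5.0621

(2.4958, -5.0621, -0.9104)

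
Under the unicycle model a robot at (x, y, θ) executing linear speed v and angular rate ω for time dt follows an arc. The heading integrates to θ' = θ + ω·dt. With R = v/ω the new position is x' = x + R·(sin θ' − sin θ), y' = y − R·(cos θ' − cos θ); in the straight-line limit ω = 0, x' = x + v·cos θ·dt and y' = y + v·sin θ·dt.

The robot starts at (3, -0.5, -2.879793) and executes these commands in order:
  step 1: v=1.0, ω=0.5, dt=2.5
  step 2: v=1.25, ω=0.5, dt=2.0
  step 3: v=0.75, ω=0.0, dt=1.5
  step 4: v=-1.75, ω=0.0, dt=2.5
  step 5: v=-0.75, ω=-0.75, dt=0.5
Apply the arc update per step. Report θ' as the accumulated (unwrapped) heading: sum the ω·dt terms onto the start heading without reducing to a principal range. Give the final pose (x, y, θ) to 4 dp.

(-0.3372, -2.2956, -1.0048)

step 1: θ'=-1.6298 (R=2.0000) → pose (1.5211, -2.3139, -1.6298)
step 2: θ'=-0.6298 (R=2.5000) → pose (2.5443, -4.4817, -0.6298)
step 3: θ'=-0.6298 (straight) → pose (3.4535, -5.1443, -0.6298)
step 4: θ'=-0.6298 (straight) → pose (-0.0822, -2.5675, -0.6298)
step 5: θ'=-1.0048 (R=1.0000) → pose (-0.3372, -2.2956, -1.0048)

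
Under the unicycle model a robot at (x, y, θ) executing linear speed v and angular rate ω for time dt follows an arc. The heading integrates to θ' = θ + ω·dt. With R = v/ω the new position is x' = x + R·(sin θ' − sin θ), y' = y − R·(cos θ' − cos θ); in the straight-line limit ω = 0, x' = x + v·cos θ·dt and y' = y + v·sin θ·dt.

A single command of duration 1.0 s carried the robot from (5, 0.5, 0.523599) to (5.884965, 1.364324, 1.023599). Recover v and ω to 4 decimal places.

v = 1.2500, ω = 0.5000

Δθ = 1.023599 − 0.523599 = 0.500000
ω = Δθ/dt = 0.500000/1.0 = 0.5000
R = Δx/(sin θ' − sin θ) = 2.5000
v = R·ω = 2.5000·0.5000 = 1.2500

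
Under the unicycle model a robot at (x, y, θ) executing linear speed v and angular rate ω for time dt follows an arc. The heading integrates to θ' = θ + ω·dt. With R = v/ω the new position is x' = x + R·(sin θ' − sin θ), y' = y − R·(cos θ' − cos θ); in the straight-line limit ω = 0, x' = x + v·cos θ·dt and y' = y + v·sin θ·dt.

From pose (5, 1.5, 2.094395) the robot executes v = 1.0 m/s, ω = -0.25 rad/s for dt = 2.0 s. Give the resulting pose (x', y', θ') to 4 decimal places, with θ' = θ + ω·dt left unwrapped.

θ' = 2.0944 + -0.25·2.0 = 1.5944
R = v/ω = 1.0/-0.25 = -4.0000
x' = 5 + -4.0000·(sin 1.5944 − sin 2.0944) = 4.4652
y' = 1.5 − -4.0000·(cos 1.5944 − cos 2.0944) = 3.4056

(4.4652, 3.4056, 1.5944)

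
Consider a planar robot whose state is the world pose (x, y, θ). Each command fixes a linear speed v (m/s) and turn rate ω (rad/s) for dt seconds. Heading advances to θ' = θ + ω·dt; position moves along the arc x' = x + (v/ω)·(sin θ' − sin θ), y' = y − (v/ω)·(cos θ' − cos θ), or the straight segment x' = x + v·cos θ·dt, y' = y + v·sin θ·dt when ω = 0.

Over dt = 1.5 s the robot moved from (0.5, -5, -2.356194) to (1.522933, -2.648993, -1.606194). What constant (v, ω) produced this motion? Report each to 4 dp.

v = -1.7500, ω = 0.5000

Δθ = -1.606194 − -2.356194 = 0.750000
ω = Δθ/dt = 0.750000/1.5 = 0.5000
R = −Δy/(cos θ' − cos θ) = -3.5000
v = R·ω = -3.5000·0.5000 = -1.7500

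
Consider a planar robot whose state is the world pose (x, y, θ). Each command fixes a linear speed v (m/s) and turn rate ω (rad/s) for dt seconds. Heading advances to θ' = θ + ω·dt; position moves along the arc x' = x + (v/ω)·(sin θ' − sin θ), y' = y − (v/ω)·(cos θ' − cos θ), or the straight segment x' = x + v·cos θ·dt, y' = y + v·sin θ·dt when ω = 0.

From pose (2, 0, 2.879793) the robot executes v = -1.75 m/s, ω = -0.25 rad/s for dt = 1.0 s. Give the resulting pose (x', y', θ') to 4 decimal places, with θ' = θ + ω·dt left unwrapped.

θ' = 2.8798 + -0.25·1.0 = 2.6298
R = v/ω = -1.75/-0.25 = 7.0000
x' = 2 + 7.0000·(sin 2.6298 − sin 2.8798) = 3.6165
y' = 0 − 7.0000·(cos 2.6298 − cos 2.8798) = -0.6584

(3.6165, -0.6584, 2.6298)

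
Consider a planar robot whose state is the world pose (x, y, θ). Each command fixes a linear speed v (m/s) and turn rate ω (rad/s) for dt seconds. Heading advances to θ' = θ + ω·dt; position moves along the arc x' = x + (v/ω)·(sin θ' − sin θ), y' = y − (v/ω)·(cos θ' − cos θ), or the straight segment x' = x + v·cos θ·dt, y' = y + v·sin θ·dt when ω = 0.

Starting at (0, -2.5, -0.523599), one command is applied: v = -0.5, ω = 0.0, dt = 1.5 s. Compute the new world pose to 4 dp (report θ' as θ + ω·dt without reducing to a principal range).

(-0.6495, -2.1250, -0.5236)

θ' = -0.5236 + 0.0·1.5 = -0.5236
ω = 0 → straight: x' = 0 + -0.5·cos(-0.5236)·1.5 = -0.6495
y' = -2.5 + -0.5·sin(-0.5236)·1.5 = -2.1250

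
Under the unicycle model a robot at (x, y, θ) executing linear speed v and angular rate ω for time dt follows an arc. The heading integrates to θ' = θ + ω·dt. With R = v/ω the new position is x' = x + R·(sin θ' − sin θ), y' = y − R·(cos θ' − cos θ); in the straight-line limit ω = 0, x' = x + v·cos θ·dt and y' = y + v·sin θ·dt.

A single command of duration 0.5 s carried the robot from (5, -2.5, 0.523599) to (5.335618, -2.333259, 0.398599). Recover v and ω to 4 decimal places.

v = 0.7500, ω = -0.2500

Δθ = 0.398599 − 0.523599 = -0.125000
ω = Δθ/dt = -0.125000/0.5 = -0.2500
R = Δx/(sin θ' − sin θ) = -3.0000
v = R·ω = -3.0000·-0.2500 = 0.7500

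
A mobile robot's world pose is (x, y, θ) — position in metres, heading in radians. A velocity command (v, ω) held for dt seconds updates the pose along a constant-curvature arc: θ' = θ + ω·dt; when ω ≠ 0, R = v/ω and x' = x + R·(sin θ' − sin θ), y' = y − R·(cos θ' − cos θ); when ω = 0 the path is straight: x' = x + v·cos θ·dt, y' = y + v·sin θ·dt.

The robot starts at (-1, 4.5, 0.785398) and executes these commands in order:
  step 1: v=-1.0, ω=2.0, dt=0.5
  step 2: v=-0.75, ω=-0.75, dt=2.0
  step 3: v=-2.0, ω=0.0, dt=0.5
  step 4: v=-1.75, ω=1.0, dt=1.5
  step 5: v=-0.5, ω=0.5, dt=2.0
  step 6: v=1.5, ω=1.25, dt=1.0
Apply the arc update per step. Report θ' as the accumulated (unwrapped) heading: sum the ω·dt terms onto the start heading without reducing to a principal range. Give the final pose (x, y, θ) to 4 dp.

(-4.7327, -0.5632, 4.0354)

step 1: θ'=1.7854 (R=-0.5000) → pose (-1.1350, 4.0400, 1.7854)
step 2: θ'=0.2854 (R=1.0000) → pose (-1.8305, 2.8675, 0.2854)
step 3: θ'=0.2854 (straight) → pose (-2.7900, 2.5859, 0.2854)
step 4: θ'=1.7854 (R=-1.7500) → pose (-4.0072, 0.5340, 1.7854)
step 5: θ'=2.7854 (R=-1.0000) → pose (-3.3789, -0.1902, 2.7854)
step 6: θ'=4.0354 (R=1.2000) → pose (-4.7327, -0.5632, 4.0354)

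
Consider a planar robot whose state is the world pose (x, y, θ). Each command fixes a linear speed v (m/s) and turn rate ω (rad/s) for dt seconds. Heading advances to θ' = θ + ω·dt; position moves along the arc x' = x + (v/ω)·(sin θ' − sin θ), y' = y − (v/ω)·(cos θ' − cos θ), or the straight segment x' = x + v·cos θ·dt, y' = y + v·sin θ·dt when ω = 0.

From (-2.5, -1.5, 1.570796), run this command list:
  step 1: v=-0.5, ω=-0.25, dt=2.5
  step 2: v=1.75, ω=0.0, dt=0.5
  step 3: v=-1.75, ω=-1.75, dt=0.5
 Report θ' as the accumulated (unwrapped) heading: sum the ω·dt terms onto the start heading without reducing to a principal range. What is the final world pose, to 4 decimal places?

step 1: θ'=0.9458 (R=2.0000) → pose (-2.8781, -2.6702, 0.9458)
step 2: θ'=0.9458 (straight) → pose (-2.3661, -1.9606, 0.9458)
step 3: θ'=0.0708 (R=1.0000) → pose (-3.1063, -2.3730, 0.0708)

(-3.1063, -2.3730, 0.0708)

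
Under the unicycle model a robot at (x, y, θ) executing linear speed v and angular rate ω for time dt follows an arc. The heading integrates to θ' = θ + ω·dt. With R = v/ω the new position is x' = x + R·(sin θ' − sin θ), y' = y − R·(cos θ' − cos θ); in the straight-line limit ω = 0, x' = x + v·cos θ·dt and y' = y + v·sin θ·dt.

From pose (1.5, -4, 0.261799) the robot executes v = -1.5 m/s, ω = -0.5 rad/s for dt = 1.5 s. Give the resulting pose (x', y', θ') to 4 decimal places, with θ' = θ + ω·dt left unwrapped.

θ' = 0.2618 + -0.5·1.5 = -0.4882
R = v/ω = -1.5/-0.5 = 3.0000
x' = 1.5 + 3.0000·(sin -0.4882 − sin 0.2618) = -0.6836
y' = -4 − 3.0000·(cos -0.4882 − cos 0.2618) = -3.7518

(-0.6836, -3.7518, -0.4882)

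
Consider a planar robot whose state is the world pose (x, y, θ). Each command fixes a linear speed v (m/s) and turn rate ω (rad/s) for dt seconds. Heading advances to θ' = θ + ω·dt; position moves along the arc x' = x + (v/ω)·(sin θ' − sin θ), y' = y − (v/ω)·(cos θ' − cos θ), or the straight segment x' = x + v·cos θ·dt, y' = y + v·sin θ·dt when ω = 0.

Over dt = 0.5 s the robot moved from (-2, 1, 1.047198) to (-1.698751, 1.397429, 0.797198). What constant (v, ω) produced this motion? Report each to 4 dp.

v = 1.0000, ω = -0.5000

Δθ = 0.797198 − 1.047198 = -0.250000
ω = Δθ/dt = -0.250000/0.5 = -0.5000
R = −Δy/(cos θ' − cos θ) = -2.0000
v = R·ω = -2.0000·-0.5000 = 1.0000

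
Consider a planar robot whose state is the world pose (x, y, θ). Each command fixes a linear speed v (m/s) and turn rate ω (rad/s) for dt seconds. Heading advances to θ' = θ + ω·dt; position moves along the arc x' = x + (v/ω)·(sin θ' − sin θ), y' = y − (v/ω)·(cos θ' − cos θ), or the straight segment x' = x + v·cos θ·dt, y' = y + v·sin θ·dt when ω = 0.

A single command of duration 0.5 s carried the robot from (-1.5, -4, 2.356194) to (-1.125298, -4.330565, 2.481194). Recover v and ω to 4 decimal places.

Δθ = 2.481194 − 2.356194 = 0.125000
ω = Δθ/dt = 0.125000/0.5 = 0.2500
R = Δx/(sin θ' − sin θ) = -4.0000
v = R·ω = -4.0000·0.2500 = -1.0000

v = -1.0000, ω = 0.2500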